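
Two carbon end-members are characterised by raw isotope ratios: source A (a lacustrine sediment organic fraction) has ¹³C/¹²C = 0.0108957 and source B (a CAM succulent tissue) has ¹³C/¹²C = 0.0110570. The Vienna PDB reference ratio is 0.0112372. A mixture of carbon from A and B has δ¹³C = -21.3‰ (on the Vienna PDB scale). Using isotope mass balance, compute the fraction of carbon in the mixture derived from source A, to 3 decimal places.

δ_A = (0.0108957/0.0112372 − 1)×1000 = (0.969610 − 1)×1000 = -30.390‰
δ_B = (0.0110570/0.0112372 − 1)×1000 = (0.983964 − 1)×1000 = -16.036‰
f_A = (δ_mix − δ_B)/(δ_A − δ_B) = (-21.3 − (-16.036))/(-30.390 − (-16.036))
f_A = -5.264 / -14.354 = 0.3667

0.367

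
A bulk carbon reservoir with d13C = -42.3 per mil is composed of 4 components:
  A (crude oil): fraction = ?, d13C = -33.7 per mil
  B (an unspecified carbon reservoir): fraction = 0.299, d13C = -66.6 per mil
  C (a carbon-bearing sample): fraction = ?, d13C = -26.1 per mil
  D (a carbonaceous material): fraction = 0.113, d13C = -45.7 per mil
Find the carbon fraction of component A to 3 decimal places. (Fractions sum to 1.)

0.247

Let f_A and f_C be the unknown fractions; fractions sum to 1 so f_A + f_C = 0.588.
Mass balance: Σ fᵢ·δᵢ = δ_bulk ⇒ f_A·(-33.7) + f_C·(-26.1) = -42.3 − (-25.077) = -17.223
Substitute f_C = 0.588 − f_A:
f_A·(-33.7 − -26.1) = -17.223 − 0.588×(-26.1) = -1.876
f_A = -1.876 / -7.6 = 0.2468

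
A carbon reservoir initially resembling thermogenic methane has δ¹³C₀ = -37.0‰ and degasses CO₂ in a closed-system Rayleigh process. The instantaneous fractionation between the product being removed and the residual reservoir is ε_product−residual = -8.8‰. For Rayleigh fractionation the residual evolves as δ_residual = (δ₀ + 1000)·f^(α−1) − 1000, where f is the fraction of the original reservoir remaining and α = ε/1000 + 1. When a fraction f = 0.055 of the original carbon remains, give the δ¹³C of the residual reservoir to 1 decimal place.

Rayleigh residual: δ_res = (δ₀ + 1000)·f^(α−1) − 1000
α = ε/1000 + 1 = 0.99120, so α − 1 = -0.00880
f^(α−1) = 0.055^(-0.00880) = 1.025852
δ_res = (-37.0 + 1000) × 1.025852 − 1000 = 987.896 − 1000 = -12.10‰

-12.1‰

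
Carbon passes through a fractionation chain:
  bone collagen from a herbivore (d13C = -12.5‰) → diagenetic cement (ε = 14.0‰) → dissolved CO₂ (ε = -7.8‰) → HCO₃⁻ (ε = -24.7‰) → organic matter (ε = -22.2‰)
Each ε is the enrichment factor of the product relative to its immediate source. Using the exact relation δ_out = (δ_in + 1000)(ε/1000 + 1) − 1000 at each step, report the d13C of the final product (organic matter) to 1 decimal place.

-52.5‰

step 1: δ = (-12.50 + 1000)·(14.0/1000 + 1) − 1000 = 1.33‰
step 2: δ = (1.33 + 1000)·(-7.8/1000 + 1) − 1000 = -6.49‰
step 3: δ = (-6.49 + 1000)·(-24.7/1000 + 1) − 1000 = -31.03‰
step 4: δ = (-31.03 + 1000)·(-22.2/1000 + 1) − 1000 = -52.54‰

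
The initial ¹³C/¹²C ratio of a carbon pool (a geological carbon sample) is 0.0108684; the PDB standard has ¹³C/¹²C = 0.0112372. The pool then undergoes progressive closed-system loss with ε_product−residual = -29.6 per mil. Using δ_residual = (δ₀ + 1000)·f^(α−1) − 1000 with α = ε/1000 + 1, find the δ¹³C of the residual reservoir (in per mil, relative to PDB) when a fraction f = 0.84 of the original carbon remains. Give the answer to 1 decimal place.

δ₀ = (0.0108684/0.0112372 − 1)×1000 = (0.967180 − 1)×1000 = -32.820 per mil
α − 1 = ε/1000 = -0.0296
f^(α−1) = 0.84^(-0.0296) = 1.005174
δ_res = (-32.820 + 1000) × 1.005174 − 1000 = 972.185 − 1000 = -27.82 per mil

-27.8 per mil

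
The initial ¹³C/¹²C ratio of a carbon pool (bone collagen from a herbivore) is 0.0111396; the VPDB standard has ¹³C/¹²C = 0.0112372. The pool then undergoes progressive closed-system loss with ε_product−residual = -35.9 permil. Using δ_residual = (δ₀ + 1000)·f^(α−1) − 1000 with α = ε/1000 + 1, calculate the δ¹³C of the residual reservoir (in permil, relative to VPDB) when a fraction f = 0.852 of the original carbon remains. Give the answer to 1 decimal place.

-3.0 permil

δ₀ = (0.0111396/0.0112372 − 1)×1000 = (0.991315 − 1)×1000 = -8.685 permil
α − 1 = ε/1000 = -0.0359
f^(α−1) = 0.852^(-0.0359) = 1.005767
δ_res = (-8.685 + 1000) × 1.005767 − 1000 = 997.031 − 1000 = -2.97 permil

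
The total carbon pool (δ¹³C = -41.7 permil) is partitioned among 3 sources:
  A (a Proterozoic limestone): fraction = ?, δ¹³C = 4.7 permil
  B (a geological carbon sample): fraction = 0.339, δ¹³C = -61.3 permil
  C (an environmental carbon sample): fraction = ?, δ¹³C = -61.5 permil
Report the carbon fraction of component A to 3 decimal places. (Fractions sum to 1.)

Let f_A and f_C be the unknown fractions; fractions sum to 1 so f_A + f_C = 0.661.
Mass balance: Σ fᵢ·δᵢ = δ_bulk ⇒ f_A·(4.7) + f_C·(-61.5) = -41.7 − (-20.781) = -20.919
Substitute f_C = 0.661 − f_A:
f_A·(4.7 − -61.5) = -20.919 − 0.661×(-61.5) = 19.732
f_A = 19.732 / 66.2 = 0.2981

0.298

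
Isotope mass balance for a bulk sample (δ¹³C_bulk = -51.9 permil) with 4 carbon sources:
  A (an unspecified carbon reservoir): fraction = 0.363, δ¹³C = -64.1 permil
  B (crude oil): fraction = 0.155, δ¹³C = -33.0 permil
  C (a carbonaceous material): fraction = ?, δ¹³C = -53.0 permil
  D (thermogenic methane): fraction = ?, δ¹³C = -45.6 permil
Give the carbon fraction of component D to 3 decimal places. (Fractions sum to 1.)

0.274

Let f_D and f_C be the unknown fractions; fractions sum to 1 so f_D + f_C = 0.482.
Mass balance: Σ fᵢ·δᵢ = δ_bulk ⇒ f_D·(-45.6) + f_C·(-53.0) = -51.9 − (-28.383) = -23.517
Substitute f_C = 0.482 − f_D:
f_D·(-45.6 − -53.0) = -23.517 − 0.482×(-53.0) = 2.029
f_D = 2.029 / 7.4 = 0.2742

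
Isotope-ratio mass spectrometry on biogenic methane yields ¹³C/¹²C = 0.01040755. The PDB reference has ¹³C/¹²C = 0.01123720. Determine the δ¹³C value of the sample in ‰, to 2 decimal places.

δ¹³C = (R_sample / R_standard − 1) × 1000
R_sample / R_standard = 0.01040755 / 0.01123720 = 0.926169
δ¹³C = (0.926169 − 1) × 1000 = -73.831‰

-73.83‰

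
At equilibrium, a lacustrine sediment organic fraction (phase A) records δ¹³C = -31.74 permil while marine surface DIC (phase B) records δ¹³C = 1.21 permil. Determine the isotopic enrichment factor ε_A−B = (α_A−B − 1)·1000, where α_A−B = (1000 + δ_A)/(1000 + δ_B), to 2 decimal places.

-32.91 permil

α_A−B = (1000 + -31.74) / (1000 + 1.21) = 968.26 / 1001.21 = 0.967090
ε_A−B = (0.967090 − 1) × 1000 = -32.910 permil
(The approximation ε ≈ δ_A − δ_B would give -32.95 permil.)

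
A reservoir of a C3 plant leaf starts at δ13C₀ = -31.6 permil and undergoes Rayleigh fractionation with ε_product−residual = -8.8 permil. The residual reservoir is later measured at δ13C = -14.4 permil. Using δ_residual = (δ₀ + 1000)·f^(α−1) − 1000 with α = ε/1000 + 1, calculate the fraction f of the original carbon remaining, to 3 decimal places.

α − 1 = ε/1000 = -0.0088
(δ_res + 1000)/(δ₀ + 1000) = (-14.4 + 1000)/(-31.6 + 1000) = 985.6/968.4 = 1.017761
f = 1.017761^(1/-0.0088) = exp(ln(1.017761)/-0.0088) = exp(0.01761/-0.0088)
f = exp(-2.0006) = 0.1353

0.135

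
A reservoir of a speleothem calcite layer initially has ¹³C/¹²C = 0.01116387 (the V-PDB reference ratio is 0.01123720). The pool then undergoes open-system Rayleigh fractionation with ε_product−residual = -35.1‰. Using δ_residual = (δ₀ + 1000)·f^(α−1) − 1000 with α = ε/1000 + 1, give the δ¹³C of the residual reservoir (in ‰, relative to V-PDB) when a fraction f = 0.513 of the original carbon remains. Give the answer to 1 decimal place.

17.0‰

δ₀ = (0.01116387/0.01123720 − 1)×1000 = (0.993474 − 1)×1000 = -6.526‰
α − 1 = ε/1000 = -0.0351
f^(α−1) = 0.513^(-0.0351) = 1.023705
δ_res = (-6.526 + 1000) × 1.023705 − 1000 = 1017.025 − 1000 = 17.02‰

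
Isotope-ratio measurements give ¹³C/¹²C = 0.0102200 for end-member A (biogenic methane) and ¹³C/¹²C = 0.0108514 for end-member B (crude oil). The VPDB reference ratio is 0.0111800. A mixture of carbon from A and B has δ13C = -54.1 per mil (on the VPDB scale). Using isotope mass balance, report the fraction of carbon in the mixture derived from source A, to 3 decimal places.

0.438

δ_A = (0.0102200/0.0111800 − 1)×1000 = (0.914132 − 1)×1000 = -85.868 per mil
δ_B = (0.0108514/0.0111800 − 1)×1000 = (0.970608 − 1)×1000 = -29.392 per mil
f_A = (δ_mix − δ_B)/(δ_A − δ_B) = (-54.1 − (-29.392))/(-85.868 − (-29.392))
f_A = -24.708 / -56.476 = 0.4375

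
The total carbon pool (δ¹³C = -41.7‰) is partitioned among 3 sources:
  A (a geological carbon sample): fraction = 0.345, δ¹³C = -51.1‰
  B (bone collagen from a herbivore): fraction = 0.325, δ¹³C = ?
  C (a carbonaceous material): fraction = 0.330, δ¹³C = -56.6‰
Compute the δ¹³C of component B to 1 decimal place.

-16.6‰

Isotope mass balance: δ_bulk = Σ fᵢ·δᵢ.
-41.7 = 0.345×(-51.1) + 0.325×δ_B + 0.330×(-56.6)
0.325·δ_B = -41.7 − (-36.308) = -5.392
δ_B = -5.392 / 0.325 = -16.59‰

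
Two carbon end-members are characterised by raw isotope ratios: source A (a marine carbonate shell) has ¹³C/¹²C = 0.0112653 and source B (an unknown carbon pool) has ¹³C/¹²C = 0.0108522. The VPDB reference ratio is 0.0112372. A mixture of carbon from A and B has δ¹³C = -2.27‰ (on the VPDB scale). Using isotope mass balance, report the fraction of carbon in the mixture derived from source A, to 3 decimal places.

0.870

δ_A = (0.0112653/0.0112372 − 1)×1000 = (1.002501 − 1)×1000 = 2.501‰
δ_B = (0.0108522/0.0112372 − 1)×1000 = (0.965739 − 1)×1000 = -34.261‰
f_A = (δ_mix − δ_B)/(δ_A − δ_B) = (-2.27 − (-34.261))/(2.501 − (-34.261))
f_A = 31.991 / 36.762 = 0.8702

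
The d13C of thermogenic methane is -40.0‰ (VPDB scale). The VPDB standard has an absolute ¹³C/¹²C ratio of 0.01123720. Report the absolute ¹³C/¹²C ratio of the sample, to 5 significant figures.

R_sample = R_standard × (d13C/1000 + 1)
R_sample = 0.01123720 × (-40.0/1000 + 1) = 0.01123720 × 0.960000
R_sample = 0.0107877

0.010788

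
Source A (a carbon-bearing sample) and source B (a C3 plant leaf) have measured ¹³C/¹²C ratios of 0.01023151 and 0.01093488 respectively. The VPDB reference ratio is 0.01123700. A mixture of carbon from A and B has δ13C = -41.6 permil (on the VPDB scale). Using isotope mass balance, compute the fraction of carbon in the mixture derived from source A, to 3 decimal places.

0.235

δ_A = (0.01023151/0.01123700 − 1)×1000 = (0.910520 − 1)×1000 = -89.480 permil
δ_B = (0.01093488/0.01123700 − 1)×1000 = (0.973114 − 1)×1000 = -26.886 permil
f_A = (δ_mix − δ_B)/(δ_A − δ_B) = (-41.6 − (-26.886))/(-89.480 − (-26.886))
f_A = -14.714 / -62.594 = 0.2351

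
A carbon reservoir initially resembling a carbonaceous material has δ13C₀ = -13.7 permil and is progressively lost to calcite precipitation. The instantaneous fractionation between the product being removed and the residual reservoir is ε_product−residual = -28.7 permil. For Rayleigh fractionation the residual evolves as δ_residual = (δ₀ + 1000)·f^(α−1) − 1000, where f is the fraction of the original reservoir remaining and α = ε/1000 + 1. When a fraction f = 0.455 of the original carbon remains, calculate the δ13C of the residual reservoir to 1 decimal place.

Rayleigh residual: δ_res = (δ₀ + 1000)·f^(α−1) − 1000
α = ε/1000 + 1 = 0.97130, so α − 1 = -0.02870
f^(α−1) = 0.455^(-0.02870) = 1.022857
δ_res = (-13.7 + 1000) × 1.022857 − 1000 = 1008.844 − 1000 = 8.84 permil

8.8 permil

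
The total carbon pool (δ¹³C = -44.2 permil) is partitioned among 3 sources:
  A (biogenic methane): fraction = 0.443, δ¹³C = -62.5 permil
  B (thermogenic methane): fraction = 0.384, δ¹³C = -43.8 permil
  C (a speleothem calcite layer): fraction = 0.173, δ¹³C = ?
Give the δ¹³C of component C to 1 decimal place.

1.8 permil

Isotope mass balance: δ_bulk = Σ fᵢ·δᵢ.
-44.2 = 0.443×(-62.5) + 0.384×(-43.8) + 0.173×δ_C
0.173·δ_C = -44.2 − (-44.507) = 0.307
δ_C = 0.307 / 0.173 = 1.77 permil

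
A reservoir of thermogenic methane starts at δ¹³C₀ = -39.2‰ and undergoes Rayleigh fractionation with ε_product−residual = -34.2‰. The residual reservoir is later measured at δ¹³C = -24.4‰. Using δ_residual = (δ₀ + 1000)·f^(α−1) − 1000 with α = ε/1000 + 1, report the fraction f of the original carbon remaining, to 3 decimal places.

0.640

α − 1 = ε/1000 = -0.0342
(δ_res + 1000)/(δ₀ + 1000) = (-24.4 + 1000)/(-39.2 + 1000) = 975.6/960.8 = 1.015404
f = 1.015404^(1/-0.0342) = exp(ln(1.015404)/-0.0342) = exp(0.01529/-0.0342)
f = exp(-0.4470) = 0.6396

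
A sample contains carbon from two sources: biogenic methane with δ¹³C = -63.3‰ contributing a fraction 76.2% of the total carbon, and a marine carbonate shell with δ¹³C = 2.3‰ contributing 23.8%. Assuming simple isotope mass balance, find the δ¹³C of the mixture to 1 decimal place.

-47.7‰

δ_mix = f_A·δ_A + f_B·δ_B
δ_mix = 0.762 × (-63.3) + 0.238 × (2.3)
δ_mix = -48.23 + 0.55 = -47.69‰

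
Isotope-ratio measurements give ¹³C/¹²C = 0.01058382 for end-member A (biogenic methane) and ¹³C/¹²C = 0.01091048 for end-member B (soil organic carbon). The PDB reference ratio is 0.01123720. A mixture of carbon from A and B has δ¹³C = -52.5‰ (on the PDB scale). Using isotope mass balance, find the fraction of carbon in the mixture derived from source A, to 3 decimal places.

δ_A = (0.01058382/0.01123720 − 1)×1000 = (0.941856 − 1)×1000 = -58.144‰
δ_B = (0.01091048/0.01123720 − 1)×1000 = (0.970925 − 1)×1000 = -29.075‰
f_A = (δ_mix − δ_B)/(δ_A − δ_B) = (-52.5 − (-29.075))/(-58.144 − (-29.075))
f_A = -23.425 / -29.070 = 0.8058

0.806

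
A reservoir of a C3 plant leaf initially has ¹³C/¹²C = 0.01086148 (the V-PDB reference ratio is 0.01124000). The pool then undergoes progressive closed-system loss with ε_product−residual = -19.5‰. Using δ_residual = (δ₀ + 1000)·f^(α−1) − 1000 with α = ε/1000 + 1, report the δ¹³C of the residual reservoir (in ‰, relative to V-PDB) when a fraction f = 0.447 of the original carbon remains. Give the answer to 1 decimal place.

-18.4‰

δ₀ = (0.01086148/0.01124000 − 1)×1000 = (0.966324 − 1)×1000 = -33.676‰
α − 1 = ε/1000 = -0.0195
f^(α−1) = 0.447^(-0.0195) = 1.015825
δ_res = (-33.676 + 1000) × 1.015825 − 1000 = 981.616 − 1000 = -18.38‰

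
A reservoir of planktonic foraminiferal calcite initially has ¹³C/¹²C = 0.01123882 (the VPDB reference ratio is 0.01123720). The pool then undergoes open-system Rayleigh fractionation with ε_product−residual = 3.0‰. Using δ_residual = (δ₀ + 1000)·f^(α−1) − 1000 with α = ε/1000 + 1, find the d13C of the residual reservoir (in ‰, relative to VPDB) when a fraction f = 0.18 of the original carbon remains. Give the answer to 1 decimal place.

δ₀ = (0.01123882/0.01123720 − 1)×1000 = (1.000144 − 1)×1000 = 0.144‰
α − 1 = ε/1000 = 0.0030
f^(α−1) = 0.18^(0.0030) = 0.994869
δ_res = (0.144 + 1000) × 0.994869 − 1000 = 995.012 − 1000 = -4.99‰

-5.0‰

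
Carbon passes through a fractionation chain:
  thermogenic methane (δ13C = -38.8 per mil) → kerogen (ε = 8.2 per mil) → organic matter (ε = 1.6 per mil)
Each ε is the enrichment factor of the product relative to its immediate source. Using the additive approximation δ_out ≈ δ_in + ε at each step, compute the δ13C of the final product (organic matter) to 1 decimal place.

-29.0 per mil

step 1: δ ≈ -38.8 + (8.2) = -30.6 per mil
step 2: δ ≈ -30.6 + (1.6) = -29.0 per mil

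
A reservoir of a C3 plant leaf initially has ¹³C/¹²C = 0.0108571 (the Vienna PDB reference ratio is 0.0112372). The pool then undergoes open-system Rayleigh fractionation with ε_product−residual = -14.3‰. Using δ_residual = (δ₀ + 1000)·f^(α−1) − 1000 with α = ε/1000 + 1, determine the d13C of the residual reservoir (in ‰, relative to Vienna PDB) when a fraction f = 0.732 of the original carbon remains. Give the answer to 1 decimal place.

δ₀ = (0.0108571/0.0112372 − 1)×1000 = (0.966175 − 1)×1000 = -33.825‰
α − 1 = ε/1000 = -0.0143
f^(α−1) = 0.732^(-0.0143) = 1.004471
δ_res = (-33.825 + 1000) × 1.004471 − 1000 = 970.495 − 1000 = -29.51‰

-29.5‰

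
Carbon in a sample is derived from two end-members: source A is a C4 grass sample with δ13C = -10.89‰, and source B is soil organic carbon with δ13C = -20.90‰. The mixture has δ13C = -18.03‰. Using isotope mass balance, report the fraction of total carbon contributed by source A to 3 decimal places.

0.287

δ_mix = f_A·δ_A + (1 − f_A)·δ_B  ⇒  f_A = (δ_mix − δ_B)/(δ_A − δ_B)
f_A = (-18.03 − (-20.90)) / (-10.89 − (-20.90))
f_A = 2.87 / 10.01 = 0.2867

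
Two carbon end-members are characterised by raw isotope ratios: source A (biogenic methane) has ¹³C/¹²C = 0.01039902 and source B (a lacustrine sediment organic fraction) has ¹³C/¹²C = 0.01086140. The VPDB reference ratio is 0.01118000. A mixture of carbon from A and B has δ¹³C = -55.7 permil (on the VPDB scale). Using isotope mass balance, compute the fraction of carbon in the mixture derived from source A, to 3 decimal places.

0.658

δ_A = (0.01039902/0.01118000 − 1)×1000 = (0.930145 − 1)×1000 = -69.855 permil
δ_B = (0.01086140/0.01118000 − 1)×1000 = (0.971503 − 1)×1000 = -28.497 permil
f_A = (δ_mix − δ_B)/(δ_A − δ_B) = (-55.7 − (-28.497))/(-69.855 − (-28.497))
f_A = -27.203 / -41.358 = 0.6577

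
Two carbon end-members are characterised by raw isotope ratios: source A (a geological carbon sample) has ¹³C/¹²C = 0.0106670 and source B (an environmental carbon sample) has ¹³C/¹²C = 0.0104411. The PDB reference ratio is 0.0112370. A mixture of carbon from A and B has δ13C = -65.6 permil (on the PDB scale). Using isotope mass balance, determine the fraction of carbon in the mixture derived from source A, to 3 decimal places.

δ_A = (0.0106670/0.0112370 − 1)×1000 = (0.949275 − 1)×1000 = -50.725 permil
δ_B = (0.0104411/0.0112370 − 1)×1000 = (0.929171 − 1)×1000 = -70.829 permil
f_A = (δ_mix − δ_B)/(δ_A − δ_B) = (-65.6 − (-70.829))/(-50.725 − (-70.829))
f_A = 5.229 / 20.103 = 0.2601

0.260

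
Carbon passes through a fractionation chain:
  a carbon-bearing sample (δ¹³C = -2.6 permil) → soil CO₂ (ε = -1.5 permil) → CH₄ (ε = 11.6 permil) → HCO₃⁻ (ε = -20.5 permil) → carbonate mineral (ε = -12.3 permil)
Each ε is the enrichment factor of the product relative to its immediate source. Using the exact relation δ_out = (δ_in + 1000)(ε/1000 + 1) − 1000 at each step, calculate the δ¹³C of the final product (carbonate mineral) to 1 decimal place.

step 1: δ = (-2.60 + 1000)·(-1.5/1000 + 1) − 1000 = -4.10 permil
step 2: δ = (-4.10 + 1000)·(11.6/1000 + 1) − 1000 = 7.46 permil
step 3: δ = (7.46 + 1000)·(-20.5/1000 + 1) − 1000 = -13.20 permil
step 4: δ = (-13.20 + 1000)·(-12.3/1000 + 1) − 1000 = -25.33 permil

-25.3 permil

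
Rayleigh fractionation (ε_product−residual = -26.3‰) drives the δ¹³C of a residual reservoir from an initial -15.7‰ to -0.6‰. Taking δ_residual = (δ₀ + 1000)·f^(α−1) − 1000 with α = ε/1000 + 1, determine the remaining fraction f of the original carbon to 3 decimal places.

α − 1 = ε/1000 = -0.0263
(δ_res + 1000)/(δ₀ + 1000) = (-0.6 + 1000)/(-15.7 + 1000) = 999.4/984.3 = 1.015341
f = 1.015341^(1/-0.0263) = exp(ln(1.015341)/-0.0263) = exp(0.01522/-0.0263)
f = exp(-0.5789) = 0.5605

0.561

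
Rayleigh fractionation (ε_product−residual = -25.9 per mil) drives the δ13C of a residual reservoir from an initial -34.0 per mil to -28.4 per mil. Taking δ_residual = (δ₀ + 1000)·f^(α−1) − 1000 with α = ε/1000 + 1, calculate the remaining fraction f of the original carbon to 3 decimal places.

0.800

α − 1 = ε/1000 = -0.0259
(δ_res + 1000)/(δ₀ + 1000) = (-28.4 + 1000)/(-34.0 + 1000) = 971.6/966.0 = 1.005797
f = 1.005797^(1/-0.0259) = exp(ln(1.005797)/-0.0259) = exp(0.00578/-0.0259)
f = exp(-0.2232) = 0.8000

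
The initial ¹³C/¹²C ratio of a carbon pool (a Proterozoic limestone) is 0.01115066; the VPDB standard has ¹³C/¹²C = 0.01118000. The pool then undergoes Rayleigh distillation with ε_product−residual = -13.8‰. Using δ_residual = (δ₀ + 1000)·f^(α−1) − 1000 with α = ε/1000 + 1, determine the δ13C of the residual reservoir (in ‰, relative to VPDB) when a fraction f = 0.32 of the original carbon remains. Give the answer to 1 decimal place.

δ₀ = (0.01115066/0.01118000 − 1)×1000 = (0.997376 − 1)×1000 = -2.624‰
α − 1 = ε/1000 = -0.0138
f^(α−1) = 0.32^(-0.0138) = 1.015848
δ_res = (-2.624 + 1000) × 1.015848 − 1000 = 1013.183 − 1000 = 13.18‰

13.2‰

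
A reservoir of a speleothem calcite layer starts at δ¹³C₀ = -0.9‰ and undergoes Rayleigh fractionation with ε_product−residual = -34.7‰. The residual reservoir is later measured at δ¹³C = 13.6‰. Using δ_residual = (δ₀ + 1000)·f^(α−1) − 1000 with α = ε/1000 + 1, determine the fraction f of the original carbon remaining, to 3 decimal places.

α − 1 = ε/1000 = -0.0347
(δ_res + 1000)/(δ₀ + 1000) = (13.6 + 1000)/(-0.9 + 1000) = 1013.6/999.1 = 1.014513
f = 1.014513^(1/-0.0347) = exp(ln(1.014513)/-0.0347) = exp(0.01441/-0.0347)
f = exp(-0.4152) = 0.6602

0.660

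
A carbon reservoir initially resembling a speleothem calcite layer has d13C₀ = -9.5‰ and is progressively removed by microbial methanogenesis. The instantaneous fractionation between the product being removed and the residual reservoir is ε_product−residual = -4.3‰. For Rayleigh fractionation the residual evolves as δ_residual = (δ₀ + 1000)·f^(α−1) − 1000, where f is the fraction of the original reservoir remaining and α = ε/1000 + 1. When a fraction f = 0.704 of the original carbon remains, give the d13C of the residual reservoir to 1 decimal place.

Rayleigh residual: δ_res = (δ₀ + 1000)·f^(α−1) − 1000
α = ε/1000 + 1 = 0.99570, so α − 1 = -0.00430
f^(α−1) = 0.704^(-0.00430) = 1.001510
δ_res = (-9.5 + 1000) × 1.001510 − 1000 = 991.996 − 1000 = -8.00‰

-8.0‰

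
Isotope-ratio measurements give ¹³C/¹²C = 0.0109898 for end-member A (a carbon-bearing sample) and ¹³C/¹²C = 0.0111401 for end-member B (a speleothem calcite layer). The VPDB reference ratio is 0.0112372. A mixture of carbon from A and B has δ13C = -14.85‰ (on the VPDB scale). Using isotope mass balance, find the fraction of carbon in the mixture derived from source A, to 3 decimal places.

0.464

δ_A = (0.0109898/0.0112372 − 1)×1000 = (0.977984 − 1)×1000 = -22.016‰
δ_B = (0.0111401/0.0112372 − 1)×1000 = (0.991359 − 1)×1000 = -8.641‰
f_A = (δ_mix − δ_B)/(δ_A − δ_B) = (-14.85 − (-8.641))/(-22.016 − (-8.641))
f_A = -6.209 / -13.375 = 0.4642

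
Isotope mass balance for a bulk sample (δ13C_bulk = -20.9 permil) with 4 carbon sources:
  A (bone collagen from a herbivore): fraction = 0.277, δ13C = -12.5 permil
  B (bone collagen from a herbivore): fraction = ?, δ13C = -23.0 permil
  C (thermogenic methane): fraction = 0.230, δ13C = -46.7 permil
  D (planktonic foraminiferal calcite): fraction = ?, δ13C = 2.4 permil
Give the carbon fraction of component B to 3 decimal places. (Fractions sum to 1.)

Let f_B and f_D be the unknown fractions; fractions sum to 1 so f_B + f_D = 0.493.
Mass balance: Σ fᵢ·δᵢ = δ_bulk ⇒ f_B·(-23.0) + f_D·(2.4) = -20.9 − (-14.204) = -6.696
Substitute f_D = 0.493 − f_B:
f_B·(-23.0 − 2.4) = -6.696 − 0.493×(2.4) = -7.880
f_B = -7.880 / -25.4 = 0.3102

0.310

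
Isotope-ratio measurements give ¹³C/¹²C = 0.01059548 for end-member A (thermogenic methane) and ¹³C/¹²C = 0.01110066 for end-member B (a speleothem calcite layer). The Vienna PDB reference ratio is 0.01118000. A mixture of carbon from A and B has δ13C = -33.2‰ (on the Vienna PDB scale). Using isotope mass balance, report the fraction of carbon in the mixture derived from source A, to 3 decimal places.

δ_A = (0.01059548/0.01118000 − 1)×1000 = (0.947717 − 1)×1000 = -52.283‰
δ_B = (0.01110066/0.01118000 − 1)×1000 = (0.992903 − 1)×1000 = -7.097‰
f_A = (δ_mix − δ_B)/(δ_A − δ_B) = (-33.2 − (-7.097))/(-52.283 − (-7.097))
f_A = -26.103 / -45.186 = 0.5777

0.578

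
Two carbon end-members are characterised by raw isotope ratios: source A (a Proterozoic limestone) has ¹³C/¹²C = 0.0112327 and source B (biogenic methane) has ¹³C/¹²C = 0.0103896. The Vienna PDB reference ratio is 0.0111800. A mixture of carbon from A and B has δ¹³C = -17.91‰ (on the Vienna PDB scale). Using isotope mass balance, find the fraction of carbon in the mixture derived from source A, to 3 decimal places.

δ_A = (0.0112327/0.0111800 − 1)×1000 = (1.004714 − 1)×1000 = 4.714‰
δ_B = (0.0103896/0.0111800 − 1)×1000 = (0.929302 − 1)×1000 = -70.698‰
f_A = (δ_mix − δ_B)/(δ_A − δ_B) = (-17.91 − (-70.698))/(4.714 − (-70.698))
f_A = 52.788 / 75.411 = 0.7000

0.700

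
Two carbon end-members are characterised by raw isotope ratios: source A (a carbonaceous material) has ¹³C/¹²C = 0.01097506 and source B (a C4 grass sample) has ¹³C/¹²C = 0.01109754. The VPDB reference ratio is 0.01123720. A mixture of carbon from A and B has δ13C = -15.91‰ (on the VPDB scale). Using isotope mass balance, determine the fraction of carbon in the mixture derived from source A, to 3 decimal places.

δ_A = (0.01097506/0.01123720 − 1)×1000 = (0.976672 − 1)×1000 = -23.328‰
δ_B = (0.01109754/0.01123720 − 1)×1000 = (0.987572 − 1)×1000 = -12.428‰
f_A = (δ_mix − δ_B)/(δ_A − δ_B) = (-15.91 − (-12.428))/(-23.328 − (-12.428))
f_A = -3.482 / -10.900 = 0.3194

0.319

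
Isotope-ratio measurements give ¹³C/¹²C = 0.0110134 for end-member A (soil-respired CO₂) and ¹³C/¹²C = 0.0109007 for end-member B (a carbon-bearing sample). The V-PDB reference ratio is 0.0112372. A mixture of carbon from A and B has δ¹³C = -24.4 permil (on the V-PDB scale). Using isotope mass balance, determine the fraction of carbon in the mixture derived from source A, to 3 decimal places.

0.553

δ_A = (0.0110134/0.0112372 − 1)×1000 = (0.980084 − 1)×1000 = -19.916 permil
δ_B = (0.0109007/0.0112372 − 1)×1000 = (0.970055 − 1)×1000 = -29.945 permil
f_A = (δ_mix − δ_B)/(δ_A − δ_B) = (-24.4 − (-29.945))/(-19.916 − (-29.945))
f_A = 5.545 / 10.029 = 0.5529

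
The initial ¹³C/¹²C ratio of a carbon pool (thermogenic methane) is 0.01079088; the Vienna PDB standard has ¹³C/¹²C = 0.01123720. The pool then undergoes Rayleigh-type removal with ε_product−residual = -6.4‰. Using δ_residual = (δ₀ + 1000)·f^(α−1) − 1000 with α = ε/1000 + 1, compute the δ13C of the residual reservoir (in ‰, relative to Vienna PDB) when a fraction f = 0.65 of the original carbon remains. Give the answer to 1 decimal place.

δ₀ = (0.01079088/0.01123720 − 1)×1000 = (0.960282 − 1)×1000 = -39.718‰
α − 1 = ε/1000 = -0.0064
f^(α−1) = 0.65^(-0.0064) = 1.002761
δ_res = (-39.718 + 1000) × 1.002761 − 1000 = 962.933 − 1000 = -37.07‰

-37.1‰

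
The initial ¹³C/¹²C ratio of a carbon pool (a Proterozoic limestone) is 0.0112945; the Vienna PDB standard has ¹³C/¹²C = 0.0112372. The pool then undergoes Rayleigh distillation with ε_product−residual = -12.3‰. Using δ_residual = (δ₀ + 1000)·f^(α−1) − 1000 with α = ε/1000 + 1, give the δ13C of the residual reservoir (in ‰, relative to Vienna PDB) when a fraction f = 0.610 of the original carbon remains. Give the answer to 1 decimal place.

δ₀ = (0.0112945/0.0112372 − 1)×1000 = (1.005099 − 1)×1000 = 5.099‰
α − 1 = ε/1000 = -0.0123
f^(α−1) = 0.610^(-0.0123) = 1.006098
δ_res = (5.099 + 1000) × 1.006098 − 1000 = 1011.229 − 1000 = 11.23‰

11.2‰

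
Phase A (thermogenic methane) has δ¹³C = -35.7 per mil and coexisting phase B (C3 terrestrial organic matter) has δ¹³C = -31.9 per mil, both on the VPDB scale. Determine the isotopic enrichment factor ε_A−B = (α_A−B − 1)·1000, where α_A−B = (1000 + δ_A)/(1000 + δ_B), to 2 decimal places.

α_A−B = (1000 + -35.7) / (1000 + -31.9) = 964.3 / 968.1 = 0.996075
ε_A−B = (0.996075 − 1) × 1000 = -3.925 per mil
(The approximation ε ≈ δ_A − δ_B would give -3.8 per mil.)

-3.93 per mil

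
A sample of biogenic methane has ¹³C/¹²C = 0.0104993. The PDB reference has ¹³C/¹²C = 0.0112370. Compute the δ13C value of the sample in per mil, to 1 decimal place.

-65.6 per mil

δ13C = (R_sample / R_standard − 1) × 1000
R_sample / R_standard = 0.0104993 / 0.0112370 = 0.934351
δ13C = (0.934351 − 1) × 1000 = -65.65 per mil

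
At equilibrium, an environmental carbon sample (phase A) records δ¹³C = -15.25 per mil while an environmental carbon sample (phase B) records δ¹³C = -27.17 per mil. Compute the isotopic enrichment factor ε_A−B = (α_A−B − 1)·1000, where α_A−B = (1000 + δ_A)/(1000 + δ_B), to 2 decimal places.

12.25 per mil

α_A−B = (1000 + -15.25) / (1000 + -27.17) = 984.75 / 972.83 = 1.012253
ε_A−B = (1.012253 − 1) × 1000 = 12.253 per mil
(The approximation ε ≈ δ_A − δ_B would give 11.92 per mil.)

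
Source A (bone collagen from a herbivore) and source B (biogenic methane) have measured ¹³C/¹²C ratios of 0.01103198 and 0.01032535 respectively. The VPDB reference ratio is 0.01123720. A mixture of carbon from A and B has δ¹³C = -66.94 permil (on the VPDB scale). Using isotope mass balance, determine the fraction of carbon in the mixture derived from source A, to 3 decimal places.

δ_A = (0.01103198/0.01123720 − 1)×1000 = (0.981737 − 1)×1000 = -18.263 permil
δ_B = (0.01032535/0.01123720 − 1)×1000 = (0.918854 − 1)×1000 = -81.146 permil
f_A = (δ_mix − δ_B)/(δ_A − δ_B) = (-66.94 − (-81.146))/(-18.263 − (-81.146))
f_A = 14.206 / 62.883 = 0.2259

0.226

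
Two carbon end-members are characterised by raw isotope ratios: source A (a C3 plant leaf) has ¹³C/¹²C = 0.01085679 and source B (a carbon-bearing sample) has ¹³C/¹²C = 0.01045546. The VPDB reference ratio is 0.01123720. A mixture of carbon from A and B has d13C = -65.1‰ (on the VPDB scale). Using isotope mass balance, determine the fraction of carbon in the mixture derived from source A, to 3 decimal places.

0.125

δ_A = (0.01085679/0.01123720 − 1)×1000 = (0.966147 − 1)×1000 = -33.853‰
δ_B = (0.01045546/0.01123720 − 1)×1000 = (0.930433 − 1)×1000 = -69.567‰
f_A = (δ_mix − δ_B)/(δ_A − δ_B) = (-65.1 − (-69.567))/(-33.853 − (-69.567))
f_A = 4.467 / 35.714 = 0.1251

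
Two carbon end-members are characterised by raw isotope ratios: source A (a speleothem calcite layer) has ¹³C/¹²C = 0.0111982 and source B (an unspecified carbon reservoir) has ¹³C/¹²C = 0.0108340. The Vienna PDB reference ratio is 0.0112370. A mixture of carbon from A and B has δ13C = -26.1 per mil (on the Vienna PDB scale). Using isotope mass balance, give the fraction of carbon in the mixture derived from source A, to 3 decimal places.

δ_A = (0.0111982/0.0112370 − 1)×1000 = (0.996547 − 1)×1000 = -3.453 per mil
δ_B = (0.0108340/0.0112370 − 1)×1000 = (0.964136 − 1)×1000 = -35.864 per mil
f_A = (δ_mix − δ_B)/(δ_A − δ_B) = (-26.1 − (-35.864))/(-3.453 − (-35.864))
f_A = 9.764 / 32.411 = 0.3012

0.301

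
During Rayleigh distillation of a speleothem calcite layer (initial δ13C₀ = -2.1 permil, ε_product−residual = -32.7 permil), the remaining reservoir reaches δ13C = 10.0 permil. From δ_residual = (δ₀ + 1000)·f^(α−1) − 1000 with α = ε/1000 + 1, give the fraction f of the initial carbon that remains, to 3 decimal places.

α − 1 = ε/1000 = -0.0327
(δ_res + 1000)/(δ₀ + 1000) = (10.0 + 1000)/(-2.1 + 1000) = 1010.0/997.9 = 1.012125
f = 1.012125^(1/-0.0327) = exp(ln(1.012125)/-0.0327) = exp(0.01205/-0.0327)
f = exp(-0.3686) = 0.6917

0.692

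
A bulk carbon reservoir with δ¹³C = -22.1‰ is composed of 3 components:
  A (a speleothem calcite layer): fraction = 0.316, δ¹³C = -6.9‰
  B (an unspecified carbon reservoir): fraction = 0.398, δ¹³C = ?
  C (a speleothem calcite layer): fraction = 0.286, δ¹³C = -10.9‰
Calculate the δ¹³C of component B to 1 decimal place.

Isotope mass balance: δ_bulk = Σ fᵢ·δᵢ.
-22.1 = 0.316×(-6.9) + 0.398×δ_B + 0.286×(-10.9)
0.398·δ_B = -22.1 − (-5.298) = -16.802
δ_B = -16.802 / 0.398 = -42.22‰

-42.2‰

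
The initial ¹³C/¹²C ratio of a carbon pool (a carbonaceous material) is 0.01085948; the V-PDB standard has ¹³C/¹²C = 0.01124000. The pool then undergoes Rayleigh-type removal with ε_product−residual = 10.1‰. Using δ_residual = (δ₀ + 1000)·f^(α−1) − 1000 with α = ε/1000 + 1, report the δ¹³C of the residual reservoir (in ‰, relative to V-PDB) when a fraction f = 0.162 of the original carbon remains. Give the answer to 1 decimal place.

-51.5‰

δ₀ = (0.01085948/0.01124000 − 1)×1000 = (0.966146 − 1)×1000 = -33.854‰
α − 1 = ε/1000 = 0.0101
f^(α−1) = 0.162^(0.0101) = 0.981784
δ_res = (-33.854 + 1000) × 0.981784 − 1000 = 948.547 − 1000 = -51.45‰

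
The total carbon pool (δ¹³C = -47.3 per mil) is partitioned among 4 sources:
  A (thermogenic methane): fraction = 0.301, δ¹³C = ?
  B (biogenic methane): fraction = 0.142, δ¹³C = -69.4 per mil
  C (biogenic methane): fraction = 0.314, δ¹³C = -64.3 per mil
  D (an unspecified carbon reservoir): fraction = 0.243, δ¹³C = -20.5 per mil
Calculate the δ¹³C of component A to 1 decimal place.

Isotope mass balance: δ_bulk = Σ fᵢ·δᵢ.
-47.3 = 0.301×δ_A + 0.142×(-69.4) + 0.314×(-64.3) + 0.243×(-20.5)
0.301·δ_A = -47.3 − (-35.026) = -12.273
δ_A = -12.273 / 0.301 = -40.78 per mil

-40.8 per mil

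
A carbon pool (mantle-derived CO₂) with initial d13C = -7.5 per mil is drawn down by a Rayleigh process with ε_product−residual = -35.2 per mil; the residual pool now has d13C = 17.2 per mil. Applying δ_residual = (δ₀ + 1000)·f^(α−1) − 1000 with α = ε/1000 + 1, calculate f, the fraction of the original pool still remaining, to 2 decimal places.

α − 1 = ε/1000 = -0.0352
(δ_res + 1000)/(δ₀ + 1000) = (17.2 + 1000)/(-7.5 + 1000) = 1017.2/992.5 = 1.024887
f = 1.024887^(1/-0.0352) = exp(ln(1.024887)/-0.0352) = exp(0.02458/-0.0352)
f = exp(-0.6984) = 0.4974

0.50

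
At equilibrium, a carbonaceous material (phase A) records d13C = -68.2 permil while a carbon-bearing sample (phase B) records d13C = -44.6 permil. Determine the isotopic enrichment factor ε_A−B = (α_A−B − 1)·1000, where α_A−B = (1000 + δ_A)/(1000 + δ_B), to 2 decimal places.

α_A−B = (1000 + -68.2) / (1000 + -44.6) = 931.8 / 955.4 = 0.975298
ε_A−B = (0.975298 − 1) × 1000 = -24.702 permil
(The approximation ε ≈ δ_A − δ_B would give -23.6 permil.)

-24.70 permil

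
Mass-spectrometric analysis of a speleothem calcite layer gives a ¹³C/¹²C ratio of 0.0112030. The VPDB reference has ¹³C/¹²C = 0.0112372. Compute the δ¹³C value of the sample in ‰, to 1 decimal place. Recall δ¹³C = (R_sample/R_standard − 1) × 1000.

δ¹³C = (R_sample / R_standard − 1) × 1000
R_sample / R_standard = 0.0112030 / 0.0112372 = 0.996957
δ¹³C = (0.996957 − 1) × 1000 = -3.04‰

-3.0‰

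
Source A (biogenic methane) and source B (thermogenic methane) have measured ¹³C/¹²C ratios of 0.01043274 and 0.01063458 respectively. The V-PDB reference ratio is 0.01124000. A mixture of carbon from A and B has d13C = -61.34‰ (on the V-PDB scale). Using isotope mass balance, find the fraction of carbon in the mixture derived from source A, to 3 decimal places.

δ_A = (0.01043274/0.01124000 − 1)×1000 = (0.928180 − 1)×1000 = -71.820‰
δ_B = (0.01063458/0.01124000 − 1)×1000 = (0.946137 − 1)×1000 = -53.863‰
f_A = (δ_mix − δ_B)/(δ_A − δ_B) = (-61.34 − (-53.863))/(-71.820 − (-53.863))
f_A = -7.477 / -17.957 = 0.4164

0.416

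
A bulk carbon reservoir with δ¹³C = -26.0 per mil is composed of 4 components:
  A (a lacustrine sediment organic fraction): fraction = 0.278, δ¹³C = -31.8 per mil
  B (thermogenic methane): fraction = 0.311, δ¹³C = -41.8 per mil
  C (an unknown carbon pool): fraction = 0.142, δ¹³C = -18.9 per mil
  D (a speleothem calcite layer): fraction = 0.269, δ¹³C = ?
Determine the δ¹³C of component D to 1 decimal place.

-5.5 per mil

Isotope mass balance: δ_bulk = Σ fᵢ·δᵢ.
-26.0 = 0.278×(-31.8) + 0.311×(-41.8) + 0.142×(-18.9) + 0.269×δ_D
0.269·δ_D = -26.0 − (-24.524) = -1.476
δ_D = -1.476 / 0.269 = -5.49 per mil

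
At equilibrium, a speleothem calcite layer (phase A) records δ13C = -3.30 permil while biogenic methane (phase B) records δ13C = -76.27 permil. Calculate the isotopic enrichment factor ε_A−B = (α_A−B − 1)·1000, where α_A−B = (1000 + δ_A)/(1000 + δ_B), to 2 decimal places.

78.99 permil

α_A−B = (1000 + -3.30) / (1000 + -76.27) = 996.70 / 923.73 = 1.078995
ε_A−B = (1.078995 − 1) × 1000 = 78.995 permil
(The approximation ε ≈ δ_A − δ_B would give 72.97 permil.)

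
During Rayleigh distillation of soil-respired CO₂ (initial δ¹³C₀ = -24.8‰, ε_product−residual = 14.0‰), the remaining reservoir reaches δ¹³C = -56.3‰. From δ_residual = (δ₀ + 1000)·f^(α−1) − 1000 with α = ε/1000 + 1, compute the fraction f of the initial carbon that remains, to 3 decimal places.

0.096

α − 1 = ε/1000 = 0.0140
(δ_res + 1000)/(δ₀ + 1000) = (-56.3 + 1000)/(-24.8 + 1000) = 943.7/975.2 = 0.967699
f = 0.967699^(1/0.0140) = exp(ln(0.967699)/0.0140) = exp(-0.03283/0.0140)
f = exp(-2.3453) = 0.0958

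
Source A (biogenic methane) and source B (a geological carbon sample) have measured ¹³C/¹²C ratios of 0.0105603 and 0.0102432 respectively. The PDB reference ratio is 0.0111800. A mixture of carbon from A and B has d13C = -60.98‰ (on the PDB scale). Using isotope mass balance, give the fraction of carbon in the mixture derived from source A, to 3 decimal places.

δ_A = (0.0105603/0.0111800 − 1)×1000 = (0.944571 − 1)×1000 = -55.429‰
δ_B = (0.0102432/0.0111800 − 1)×1000 = (0.916208 − 1)×1000 = -83.792‰
f_A = (δ_mix − δ_B)/(δ_A − δ_B) = (-60.98 − (-83.792))/(-55.429 − (-83.792))
f_A = 22.812 / 28.363 = 0.8043

0.804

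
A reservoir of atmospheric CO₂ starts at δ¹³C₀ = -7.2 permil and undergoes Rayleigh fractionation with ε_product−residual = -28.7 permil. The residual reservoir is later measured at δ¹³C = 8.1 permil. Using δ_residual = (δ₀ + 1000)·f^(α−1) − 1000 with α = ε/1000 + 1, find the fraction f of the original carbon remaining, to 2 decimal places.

α − 1 = ε/1000 = -0.0287
(δ_res + 1000)/(δ₀ + 1000) = (8.1 + 1000)/(-7.2 + 1000) = 1008.1/992.8 = 1.015411
f = 1.015411^(1/-0.0287) = exp(ln(1.015411)/-0.0287) = exp(0.01529/-0.0287)
f = exp(-0.5329) = 0.5869

0.59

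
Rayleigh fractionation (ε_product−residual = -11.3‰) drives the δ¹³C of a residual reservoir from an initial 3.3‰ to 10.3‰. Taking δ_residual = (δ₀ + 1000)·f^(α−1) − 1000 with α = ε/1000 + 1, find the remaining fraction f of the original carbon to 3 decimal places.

0.540

α − 1 = ε/1000 = -0.0113
(δ_res + 1000)/(δ₀ + 1000) = (10.3 + 1000)/(3.3 + 1000) = 1010.3/1003.3 = 1.006977
f = 1.006977^(1/-0.0113) = exp(ln(1.006977)/-0.0113) = exp(0.00695/-0.0113)
f = exp(-0.6153) = 0.5405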